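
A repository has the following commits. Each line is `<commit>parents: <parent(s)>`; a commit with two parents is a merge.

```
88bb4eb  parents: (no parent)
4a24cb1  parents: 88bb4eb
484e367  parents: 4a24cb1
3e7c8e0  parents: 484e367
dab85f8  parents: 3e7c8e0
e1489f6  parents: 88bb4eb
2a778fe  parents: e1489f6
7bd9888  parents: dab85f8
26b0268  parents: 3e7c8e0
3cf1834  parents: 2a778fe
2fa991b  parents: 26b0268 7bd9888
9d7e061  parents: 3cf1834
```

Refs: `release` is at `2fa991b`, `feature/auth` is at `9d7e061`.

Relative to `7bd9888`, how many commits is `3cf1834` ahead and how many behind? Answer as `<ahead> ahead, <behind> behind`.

3 ahead, 5 behind

Reachable from 3cf1834: {2a778fe, 3cf1834, 88bb4eb, e1489f6}.
Reachable from 7bd9888: {3e7c8e0, 484e367, 4a24cb1, 7bd9888, 88bb4eb, dab85f8}.
Only in 3cf1834's history (ahead): {2a778fe, 3cf1834, e1489f6} — 3.
Only in 7bd9888's history (behind): {3e7c8e0, 484e367, 4a24cb1, 7bd9888, dab85f8} — 5.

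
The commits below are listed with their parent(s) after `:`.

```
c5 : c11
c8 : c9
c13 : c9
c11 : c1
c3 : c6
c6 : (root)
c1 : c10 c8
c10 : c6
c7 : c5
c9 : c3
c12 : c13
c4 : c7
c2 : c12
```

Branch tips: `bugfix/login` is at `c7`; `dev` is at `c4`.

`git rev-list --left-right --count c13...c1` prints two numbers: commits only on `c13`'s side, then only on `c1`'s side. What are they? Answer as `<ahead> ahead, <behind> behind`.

Reachable from c13: {c13, c3, c6, c9}.
Reachable from c1: {c1, c10, c3, c6, c8, c9}.
Only in c13's history (ahead): {c13} — 1.
Only in c1's history (behind): {c1, c10, c8} — 3.

1 ahead, 3 behind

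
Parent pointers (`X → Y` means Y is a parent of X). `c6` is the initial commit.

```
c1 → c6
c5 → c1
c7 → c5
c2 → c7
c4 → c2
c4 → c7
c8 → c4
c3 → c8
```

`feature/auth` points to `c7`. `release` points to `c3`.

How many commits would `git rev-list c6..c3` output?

7

Reachable from c3: {c1, c2, c3, c4, c5, c6, c7, c8}.
Reachable from c6: {c6}.
In c3's history but not c6's: {c1, c2, c3, c4, c5, c7, c8} — 7 commits.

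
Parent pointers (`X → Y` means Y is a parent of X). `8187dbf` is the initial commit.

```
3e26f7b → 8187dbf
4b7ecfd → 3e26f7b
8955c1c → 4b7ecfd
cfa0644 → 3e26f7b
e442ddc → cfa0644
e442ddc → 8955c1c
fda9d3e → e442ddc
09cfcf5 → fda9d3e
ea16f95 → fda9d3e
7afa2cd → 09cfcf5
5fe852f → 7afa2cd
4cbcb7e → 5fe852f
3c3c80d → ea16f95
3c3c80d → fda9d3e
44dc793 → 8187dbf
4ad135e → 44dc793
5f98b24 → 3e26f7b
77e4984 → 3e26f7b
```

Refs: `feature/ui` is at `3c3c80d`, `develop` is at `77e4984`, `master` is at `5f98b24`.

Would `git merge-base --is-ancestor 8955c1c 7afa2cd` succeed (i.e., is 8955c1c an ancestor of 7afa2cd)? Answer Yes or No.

Yes

Ancestors of 7afa2cd (commits reachable by following parents): {09cfcf5, 3e26f7b, 4b7ecfd, 7afa2cd, 8187dbf, 8955c1c, cfa0644, e442ddc, fda9d3e}.
8955c1c is in that set, so it is an ancestor of 7afa2cd.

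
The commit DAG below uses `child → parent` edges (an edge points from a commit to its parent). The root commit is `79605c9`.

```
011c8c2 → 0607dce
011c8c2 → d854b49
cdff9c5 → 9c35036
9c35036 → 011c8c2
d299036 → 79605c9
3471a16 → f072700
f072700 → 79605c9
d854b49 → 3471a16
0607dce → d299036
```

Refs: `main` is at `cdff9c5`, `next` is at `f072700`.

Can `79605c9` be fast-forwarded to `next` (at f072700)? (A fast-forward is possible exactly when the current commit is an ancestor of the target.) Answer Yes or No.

Yes

A fast-forward from 79605c9 to f072700 is possible iff 79605c9 is an ancestor of f072700.
Ancestors of f072700: {79605c9, f072700}.
79605c9 is among them, so fast-forward is possible.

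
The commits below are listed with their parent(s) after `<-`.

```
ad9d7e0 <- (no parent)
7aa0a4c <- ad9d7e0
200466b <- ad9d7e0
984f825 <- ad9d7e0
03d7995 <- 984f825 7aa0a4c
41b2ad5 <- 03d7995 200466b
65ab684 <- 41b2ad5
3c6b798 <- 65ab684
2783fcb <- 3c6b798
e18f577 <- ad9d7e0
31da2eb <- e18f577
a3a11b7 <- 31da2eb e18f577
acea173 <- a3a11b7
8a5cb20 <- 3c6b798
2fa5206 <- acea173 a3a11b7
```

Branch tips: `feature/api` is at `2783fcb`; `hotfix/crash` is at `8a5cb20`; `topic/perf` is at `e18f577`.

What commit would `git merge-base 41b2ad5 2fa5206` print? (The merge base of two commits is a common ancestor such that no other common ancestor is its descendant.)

Ancestors of 41b2ad5: {03d7995, 200466b, 41b2ad5, 7aa0a4c, 984f825, ad9d7e0}.
Ancestors of 2fa5206: {2fa5206, 31da2eb, a3a11b7, acea173, ad9d7e0, e18f577}.
Common ancestors: {ad9d7e0}.
The only common ancestor is ad9d7e0, so it is the merge base.

ad9d7e0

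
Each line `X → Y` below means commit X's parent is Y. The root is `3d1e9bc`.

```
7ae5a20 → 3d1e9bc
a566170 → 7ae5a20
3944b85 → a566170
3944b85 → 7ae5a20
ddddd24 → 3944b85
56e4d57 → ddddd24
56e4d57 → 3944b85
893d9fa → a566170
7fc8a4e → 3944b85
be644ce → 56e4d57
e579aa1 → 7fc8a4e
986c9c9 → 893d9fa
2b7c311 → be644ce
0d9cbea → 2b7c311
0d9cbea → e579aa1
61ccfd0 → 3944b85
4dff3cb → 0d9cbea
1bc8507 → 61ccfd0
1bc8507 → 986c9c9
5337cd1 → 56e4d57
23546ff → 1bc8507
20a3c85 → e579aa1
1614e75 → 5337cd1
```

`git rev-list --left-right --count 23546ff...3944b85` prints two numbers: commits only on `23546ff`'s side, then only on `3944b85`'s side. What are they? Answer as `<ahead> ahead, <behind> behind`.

5 ahead, 0 behind

Reachable from 23546ff: {1bc8507, 23546ff, 3944b85, 3d1e9bc, 61ccfd0, 7ae5a20, 893d9fa, 986c9c9, a566170}.
Reachable from 3944b85: {3944b85, 3d1e9bc, 7ae5a20, a566170}.
Only in 23546ff's history (ahead): {1bc8507, 23546ff, 61ccfd0, 893d9fa, 986c9c9} — 5.
Only in 3944b85's history (behind): {} — 0.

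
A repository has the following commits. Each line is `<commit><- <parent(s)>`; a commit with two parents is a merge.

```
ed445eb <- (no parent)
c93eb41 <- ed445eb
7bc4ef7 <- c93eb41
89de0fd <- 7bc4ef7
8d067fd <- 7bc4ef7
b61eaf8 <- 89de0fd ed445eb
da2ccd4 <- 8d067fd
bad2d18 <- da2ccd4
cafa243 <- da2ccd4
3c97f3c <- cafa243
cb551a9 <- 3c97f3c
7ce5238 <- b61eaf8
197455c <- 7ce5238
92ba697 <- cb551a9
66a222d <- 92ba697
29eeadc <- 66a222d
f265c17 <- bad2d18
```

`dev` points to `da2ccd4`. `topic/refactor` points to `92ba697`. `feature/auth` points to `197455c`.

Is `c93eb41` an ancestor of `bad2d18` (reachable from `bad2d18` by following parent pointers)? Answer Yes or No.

Yes

Ancestors of bad2d18 (commits reachable by following parents): {7bc4ef7, 8d067fd, bad2d18, c93eb41, da2ccd4, ed445eb}.
c93eb41 is in that set, so it is an ancestor of bad2d18.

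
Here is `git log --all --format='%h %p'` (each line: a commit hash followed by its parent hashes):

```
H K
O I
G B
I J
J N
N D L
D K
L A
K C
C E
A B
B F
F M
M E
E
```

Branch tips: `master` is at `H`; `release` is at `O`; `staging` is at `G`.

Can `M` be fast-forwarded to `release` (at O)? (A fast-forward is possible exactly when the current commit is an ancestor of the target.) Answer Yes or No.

Yes

A fast-forward from M to O is possible iff M is an ancestor of O.
Ancestors of O: {A, B, C, D, E, F, I, J, K, L, M, N, O}.
M is among them, so fast-forward is possible.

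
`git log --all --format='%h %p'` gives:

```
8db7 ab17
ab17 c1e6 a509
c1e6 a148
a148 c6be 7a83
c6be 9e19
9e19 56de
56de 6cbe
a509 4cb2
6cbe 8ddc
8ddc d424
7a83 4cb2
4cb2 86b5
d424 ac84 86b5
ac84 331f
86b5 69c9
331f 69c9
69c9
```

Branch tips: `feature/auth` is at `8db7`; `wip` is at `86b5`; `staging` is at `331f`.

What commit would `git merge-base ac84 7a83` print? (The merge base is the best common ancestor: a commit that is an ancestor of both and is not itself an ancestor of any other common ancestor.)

Ancestors of ac84: {331f, 69c9, ac84}.
Ancestors of 7a83: {4cb2, 69c9, 7a83, 86b5}.
Common ancestors: {69c9}.
The only common ancestor is 69c9, so it is the merge base.

69c9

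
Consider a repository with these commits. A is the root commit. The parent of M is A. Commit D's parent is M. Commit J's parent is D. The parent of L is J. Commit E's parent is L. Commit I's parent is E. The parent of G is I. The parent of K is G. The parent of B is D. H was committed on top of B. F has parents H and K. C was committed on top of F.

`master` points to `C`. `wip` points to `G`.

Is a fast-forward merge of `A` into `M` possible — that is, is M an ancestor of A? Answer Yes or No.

No

A fast-forward from M to A is possible iff M is an ancestor of A.
Ancestors of A: {A}.
M is not among them, so fast-forward is not possible.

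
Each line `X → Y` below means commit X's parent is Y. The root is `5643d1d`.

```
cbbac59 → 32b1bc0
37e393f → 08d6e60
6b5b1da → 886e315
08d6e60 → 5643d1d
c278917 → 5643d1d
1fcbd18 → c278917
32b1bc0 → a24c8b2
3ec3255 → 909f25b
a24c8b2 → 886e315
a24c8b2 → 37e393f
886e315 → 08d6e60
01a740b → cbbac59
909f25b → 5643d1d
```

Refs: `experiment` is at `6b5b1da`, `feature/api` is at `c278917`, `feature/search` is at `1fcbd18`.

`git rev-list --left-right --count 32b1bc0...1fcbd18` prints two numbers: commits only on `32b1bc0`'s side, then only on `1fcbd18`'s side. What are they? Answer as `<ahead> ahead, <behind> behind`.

Reachable from 32b1bc0: {08d6e60, 32b1bc0, 37e393f, 5643d1d, 886e315, a24c8b2}.
Reachable from 1fcbd18: {1fcbd18, 5643d1d, c278917}.
Only in 32b1bc0's history (ahead): {08d6e60, 32b1bc0, 37e393f, 886e315, a24c8b2} — 5.
Only in 1fcbd18's history (behind): {1fcbd18, c278917} — 2.

5 ahead, 2 behind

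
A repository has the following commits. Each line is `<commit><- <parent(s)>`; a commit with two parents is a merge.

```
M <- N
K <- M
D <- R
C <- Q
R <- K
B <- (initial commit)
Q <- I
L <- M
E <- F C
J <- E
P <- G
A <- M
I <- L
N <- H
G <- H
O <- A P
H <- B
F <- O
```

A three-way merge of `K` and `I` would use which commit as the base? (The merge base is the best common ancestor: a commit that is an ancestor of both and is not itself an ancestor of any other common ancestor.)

Ancestors of K: {B, H, K, M, N}.
Ancestors of I: {B, H, I, L, M, N}.
Common ancestors: {B, H, M, N}.
Among these, M is not an ancestor of any other common ancestor — it is the merge base.

M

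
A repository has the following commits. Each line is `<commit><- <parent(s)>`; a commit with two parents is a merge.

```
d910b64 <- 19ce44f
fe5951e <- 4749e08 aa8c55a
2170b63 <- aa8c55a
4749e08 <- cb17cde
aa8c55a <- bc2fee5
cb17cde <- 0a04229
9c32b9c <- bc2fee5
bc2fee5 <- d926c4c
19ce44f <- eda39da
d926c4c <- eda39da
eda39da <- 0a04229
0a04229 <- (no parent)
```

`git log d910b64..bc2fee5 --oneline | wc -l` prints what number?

Reachable from bc2fee5: {0a04229, bc2fee5, d926c4c, eda39da}.
Reachable from d910b64: {0a04229, 19ce44f, d910b64, eda39da}.
In bc2fee5's history but not d910b64's: {bc2fee5, d926c4c} — 2 commits.

2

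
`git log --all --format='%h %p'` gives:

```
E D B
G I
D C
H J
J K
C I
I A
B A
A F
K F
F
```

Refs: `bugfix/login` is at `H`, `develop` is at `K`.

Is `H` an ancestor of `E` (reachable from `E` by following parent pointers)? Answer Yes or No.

No

Ancestors of E: {A, B, C, D, E, F, I}.
H is not in that set, so it is not an ancestor of E.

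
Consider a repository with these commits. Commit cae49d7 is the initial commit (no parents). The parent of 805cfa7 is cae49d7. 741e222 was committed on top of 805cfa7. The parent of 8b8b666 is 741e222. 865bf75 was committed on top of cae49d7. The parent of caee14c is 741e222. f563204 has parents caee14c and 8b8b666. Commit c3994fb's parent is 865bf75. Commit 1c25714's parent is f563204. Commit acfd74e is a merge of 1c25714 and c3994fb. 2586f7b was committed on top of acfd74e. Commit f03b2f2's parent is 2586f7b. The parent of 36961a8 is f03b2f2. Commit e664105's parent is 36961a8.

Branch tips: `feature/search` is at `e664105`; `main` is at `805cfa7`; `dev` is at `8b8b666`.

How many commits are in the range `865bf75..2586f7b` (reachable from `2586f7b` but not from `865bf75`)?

Reachable from 2586f7b: {1c25714, 2586f7b, 741e222, 805cfa7, 865bf75, 8b8b666, acfd74e, c3994fb, cae49d7, caee14c, f563204}.
Reachable from 865bf75: {865bf75, cae49d7}.
In 2586f7b's history but not 865bf75's: {1c25714, 2586f7b, 741e222, 805cfa7, 8b8b666, acfd74e, c3994fb, caee14c, f563204} — 9 commits.

9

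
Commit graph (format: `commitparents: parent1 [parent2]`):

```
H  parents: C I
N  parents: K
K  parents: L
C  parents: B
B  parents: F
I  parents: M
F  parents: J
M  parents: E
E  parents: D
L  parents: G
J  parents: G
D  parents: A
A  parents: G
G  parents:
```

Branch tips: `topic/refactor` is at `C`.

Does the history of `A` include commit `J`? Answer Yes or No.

No

Ancestors of A: {A, G}.
J is not in that set, so it is not an ancestor of A.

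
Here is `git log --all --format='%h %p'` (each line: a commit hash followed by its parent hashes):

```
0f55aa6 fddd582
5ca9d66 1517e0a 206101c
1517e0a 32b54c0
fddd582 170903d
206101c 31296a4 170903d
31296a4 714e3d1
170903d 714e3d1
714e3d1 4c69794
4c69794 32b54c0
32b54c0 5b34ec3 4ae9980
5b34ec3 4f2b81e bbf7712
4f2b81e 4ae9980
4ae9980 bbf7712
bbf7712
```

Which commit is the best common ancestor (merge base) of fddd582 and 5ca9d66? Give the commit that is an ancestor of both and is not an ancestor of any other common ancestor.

Ancestors of fddd582: {170903d, 32b54c0, 4ae9980, 4c69794, 4f2b81e, 5b34ec3, 714e3d1, bbf7712, fddd582}.
Ancestors of 5ca9d66: {1517e0a, 170903d, 206101c, 31296a4, 32b54c0, 4ae9980, 4c69794, 4f2b81e, 5b34ec3, 5ca9d66, 714e3d1, bbf7712}.
Common ancestors: {170903d, 32b54c0, 4ae9980, 4c69794, 4f2b81e, 5b34ec3, 714e3d1, bbf7712}.
Among these, 170903d is not an ancestor of any other common ancestor — it is the merge base.

170903d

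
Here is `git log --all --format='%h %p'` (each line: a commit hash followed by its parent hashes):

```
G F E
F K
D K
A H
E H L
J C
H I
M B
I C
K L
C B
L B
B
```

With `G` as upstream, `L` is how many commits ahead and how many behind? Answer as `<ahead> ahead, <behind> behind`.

0 ahead, 7 behind

Reachable from L: {B, L}.
Reachable from G: {B, C, E, F, G, H, I, K, L}.
Only in L's history (ahead): {} — 0.
Only in G's history (behind): {C, E, F, G, H, I, K} — 7.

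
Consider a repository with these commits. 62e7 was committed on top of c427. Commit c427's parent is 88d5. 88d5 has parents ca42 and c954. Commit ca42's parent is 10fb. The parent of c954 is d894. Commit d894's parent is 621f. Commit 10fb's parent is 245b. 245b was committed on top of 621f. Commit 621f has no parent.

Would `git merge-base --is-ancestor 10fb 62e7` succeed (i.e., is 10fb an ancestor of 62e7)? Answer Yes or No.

Yes

Ancestors of 62e7 (commits reachable by following parents): {10fb, 245b, 621f, 62e7, 88d5, c427, c954, ca42, d894}.
10fb is in that set, so it is an ancestor of 62e7.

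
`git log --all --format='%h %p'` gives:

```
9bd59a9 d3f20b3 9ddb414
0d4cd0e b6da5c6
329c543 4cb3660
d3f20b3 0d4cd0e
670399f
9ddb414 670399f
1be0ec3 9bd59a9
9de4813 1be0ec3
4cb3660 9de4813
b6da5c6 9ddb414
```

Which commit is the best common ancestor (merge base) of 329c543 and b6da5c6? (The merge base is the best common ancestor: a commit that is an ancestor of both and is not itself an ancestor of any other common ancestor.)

Ancestors of 329c543: {0d4cd0e, 1be0ec3, 329c543, 4cb3660, 670399f, 9bd59a9, 9ddb414, 9de4813, b6da5c6, d3f20b3}.
Ancestors of b6da5c6: {670399f, 9ddb414, b6da5c6}.
Common ancestors: {670399f, 9ddb414, b6da5c6}.
Among these, b6da5c6 is not an ancestor of any other common ancestor — it is the merge base.

b6da5c6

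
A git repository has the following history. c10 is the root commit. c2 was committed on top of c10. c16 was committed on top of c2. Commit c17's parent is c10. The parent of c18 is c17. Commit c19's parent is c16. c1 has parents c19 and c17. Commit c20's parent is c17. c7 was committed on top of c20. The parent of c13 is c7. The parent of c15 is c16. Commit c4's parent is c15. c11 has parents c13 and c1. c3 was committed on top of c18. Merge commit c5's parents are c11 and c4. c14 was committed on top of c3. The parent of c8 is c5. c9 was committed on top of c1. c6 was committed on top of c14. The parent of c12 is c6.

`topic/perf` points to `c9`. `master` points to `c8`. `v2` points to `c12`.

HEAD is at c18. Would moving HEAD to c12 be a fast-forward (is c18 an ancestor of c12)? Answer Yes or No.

Yes

A fast-forward from c18 to c12 is possible iff c18 is an ancestor of c12.
Ancestors of c12: {c10, c12, c14, c17, c18, c3, c6}.
c18 is among them, so fast-forward is possible.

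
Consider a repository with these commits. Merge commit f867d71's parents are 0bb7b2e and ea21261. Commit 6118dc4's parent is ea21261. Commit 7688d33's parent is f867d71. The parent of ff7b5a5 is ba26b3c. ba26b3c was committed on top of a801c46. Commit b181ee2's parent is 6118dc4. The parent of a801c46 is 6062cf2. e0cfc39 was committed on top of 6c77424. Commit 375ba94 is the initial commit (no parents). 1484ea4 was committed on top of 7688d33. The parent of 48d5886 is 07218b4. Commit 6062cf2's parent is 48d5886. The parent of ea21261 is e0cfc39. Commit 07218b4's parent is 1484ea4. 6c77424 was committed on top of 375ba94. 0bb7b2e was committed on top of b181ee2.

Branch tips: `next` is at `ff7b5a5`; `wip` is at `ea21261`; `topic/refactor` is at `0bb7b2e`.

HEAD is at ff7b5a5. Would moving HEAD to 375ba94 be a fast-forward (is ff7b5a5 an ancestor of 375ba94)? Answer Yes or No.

A fast-forward from ff7b5a5 to 375ba94 is possible iff ff7b5a5 is an ancestor of 375ba94.
Ancestors of 375ba94: {375ba94}.
ff7b5a5 is not among them, so fast-forward is not possible.

No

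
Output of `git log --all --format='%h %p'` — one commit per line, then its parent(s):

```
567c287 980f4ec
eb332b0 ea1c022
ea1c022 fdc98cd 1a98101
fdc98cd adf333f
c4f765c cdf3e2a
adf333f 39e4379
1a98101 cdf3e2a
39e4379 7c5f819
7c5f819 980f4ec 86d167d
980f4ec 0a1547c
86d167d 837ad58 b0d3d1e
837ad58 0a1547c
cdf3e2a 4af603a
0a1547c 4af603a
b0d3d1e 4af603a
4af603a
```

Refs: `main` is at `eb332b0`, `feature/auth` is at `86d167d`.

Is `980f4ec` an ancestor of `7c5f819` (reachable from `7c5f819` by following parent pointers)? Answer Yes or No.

Yes

Ancestors of 7c5f819 (commits reachable by following parents): {0a1547c, 4af603a, 7c5f819, 837ad58, 86d167d, 980f4ec, b0d3d1e}.
980f4ec is in that set, so it is an ancestor of 7c5f819.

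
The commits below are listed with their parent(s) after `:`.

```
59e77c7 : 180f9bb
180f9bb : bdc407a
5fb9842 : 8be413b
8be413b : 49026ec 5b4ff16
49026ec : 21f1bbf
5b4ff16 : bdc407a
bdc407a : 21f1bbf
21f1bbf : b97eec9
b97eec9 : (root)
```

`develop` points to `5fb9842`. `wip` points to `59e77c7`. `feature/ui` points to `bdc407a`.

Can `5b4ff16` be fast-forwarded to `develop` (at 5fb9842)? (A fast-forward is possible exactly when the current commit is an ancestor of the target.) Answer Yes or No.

A fast-forward from 5b4ff16 to 5fb9842 is possible iff 5b4ff16 is an ancestor of 5fb9842.
Ancestors of 5fb9842: {21f1bbf, 49026ec, 5b4ff16, 5fb9842, 8be413b, b97eec9, bdc407a}.
5b4ff16 is among them, so fast-forward is possible.

Yes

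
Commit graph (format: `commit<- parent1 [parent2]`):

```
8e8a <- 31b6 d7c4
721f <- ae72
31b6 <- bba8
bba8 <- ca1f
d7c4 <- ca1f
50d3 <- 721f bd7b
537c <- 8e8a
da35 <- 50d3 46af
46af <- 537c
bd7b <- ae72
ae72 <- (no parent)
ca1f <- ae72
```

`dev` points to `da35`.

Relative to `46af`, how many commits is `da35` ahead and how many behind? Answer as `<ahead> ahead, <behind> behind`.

Reachable from da35: {31b6, 46af, 50d3, 537c, 721f, 8e8a, ae72, bba8, bd7b, ca1f, d7c4, da35}.
Reachable from 46af: {31b6, 46af, 537c, 8e8a, ae72, bba8, ca1f, d7c4}.
Only in da35's history (ahead): {50d3, 721f, bd7b, da35} — 4.
Only in 46af's history (behind): {} — 0.

4 ahead, 0 behind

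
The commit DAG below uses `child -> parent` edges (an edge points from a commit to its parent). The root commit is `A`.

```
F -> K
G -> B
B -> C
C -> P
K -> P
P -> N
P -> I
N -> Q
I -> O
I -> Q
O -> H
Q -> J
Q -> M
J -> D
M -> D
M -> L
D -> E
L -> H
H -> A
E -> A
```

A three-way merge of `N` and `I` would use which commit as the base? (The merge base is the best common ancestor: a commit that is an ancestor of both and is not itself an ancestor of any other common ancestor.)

Ancestors of N: {A, D, E, H, J, L, M, N, Q}.
Ancestors of I: {A, D, E, H, I, J, L, M, O, Q}.
Common ancestors: {A, D, E, H, J, L, M, Q}.
Among these, Q is not an ancestor of any other common ancestor — it is the merge base.

Q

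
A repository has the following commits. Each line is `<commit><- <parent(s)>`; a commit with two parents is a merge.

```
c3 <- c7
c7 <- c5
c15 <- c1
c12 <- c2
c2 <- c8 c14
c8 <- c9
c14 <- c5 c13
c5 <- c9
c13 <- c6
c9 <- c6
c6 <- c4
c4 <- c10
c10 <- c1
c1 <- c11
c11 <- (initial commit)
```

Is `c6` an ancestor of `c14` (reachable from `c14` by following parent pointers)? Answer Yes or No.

Yes

Ancestors of c14 (commits reachable by following parents): {c1, c10, c11, c13, c14, c4, c5, c6, c9}.
c6 is in that set, so it is an ancestor of c14.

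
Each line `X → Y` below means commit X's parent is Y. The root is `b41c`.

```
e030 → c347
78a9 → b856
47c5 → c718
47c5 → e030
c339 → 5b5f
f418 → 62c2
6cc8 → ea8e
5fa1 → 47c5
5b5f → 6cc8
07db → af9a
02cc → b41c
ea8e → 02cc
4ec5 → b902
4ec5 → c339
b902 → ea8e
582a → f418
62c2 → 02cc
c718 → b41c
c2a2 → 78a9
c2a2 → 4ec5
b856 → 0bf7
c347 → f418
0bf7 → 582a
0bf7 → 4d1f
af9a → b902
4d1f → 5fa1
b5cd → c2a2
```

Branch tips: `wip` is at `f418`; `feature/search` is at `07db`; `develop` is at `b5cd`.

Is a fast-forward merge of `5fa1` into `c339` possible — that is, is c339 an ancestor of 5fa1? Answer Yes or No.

No

A fast-forward from c339 to 5fa1 is possible iff c339 is an ancestor of 5fa1.
Ancestors of 5fa1: {02cc, 47c5, 5fa1, 62c2, b41c, c347, c718, e030, f418}.
c339 is not among them, so fast-forward is not possible.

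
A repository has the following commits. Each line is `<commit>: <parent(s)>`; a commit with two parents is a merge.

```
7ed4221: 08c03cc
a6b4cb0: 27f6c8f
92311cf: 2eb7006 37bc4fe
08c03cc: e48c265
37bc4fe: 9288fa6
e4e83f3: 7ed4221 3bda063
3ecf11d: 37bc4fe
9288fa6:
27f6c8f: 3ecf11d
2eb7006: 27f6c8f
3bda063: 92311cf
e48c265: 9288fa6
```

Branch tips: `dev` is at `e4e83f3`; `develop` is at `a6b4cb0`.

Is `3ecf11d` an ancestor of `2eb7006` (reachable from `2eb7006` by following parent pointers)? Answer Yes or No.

Yes

Ancestors of 2eb7006 (commits reachable by following parents): {27f6c8f, 2eb7006, 37bc4fe, 3ecf11d, 9288fa6}.
3ecf11d is in that set, so it is an ancestor of 2eb7006.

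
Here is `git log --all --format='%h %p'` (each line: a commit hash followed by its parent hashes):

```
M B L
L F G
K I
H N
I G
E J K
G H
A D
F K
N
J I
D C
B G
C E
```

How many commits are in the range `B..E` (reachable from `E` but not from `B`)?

Reachable from E: {E, G, H, I, J, K, N}.
Reachable from B: {B, G, H, N}.
In E's history but not B's: {E, I, J, K} — 4 commits.

4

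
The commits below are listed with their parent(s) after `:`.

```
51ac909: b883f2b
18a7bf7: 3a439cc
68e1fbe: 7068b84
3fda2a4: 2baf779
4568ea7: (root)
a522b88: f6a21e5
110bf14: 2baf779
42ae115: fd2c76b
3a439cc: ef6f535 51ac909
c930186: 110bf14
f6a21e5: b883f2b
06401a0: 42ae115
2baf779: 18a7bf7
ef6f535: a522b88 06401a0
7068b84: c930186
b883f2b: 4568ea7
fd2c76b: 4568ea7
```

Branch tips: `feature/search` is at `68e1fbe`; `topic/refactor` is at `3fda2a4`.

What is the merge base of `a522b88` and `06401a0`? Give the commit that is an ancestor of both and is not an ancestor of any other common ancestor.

4568ea7

Ancestors of a522b88: {4568ea7, a522b88, b883f2b, f6a21e5}.
Ancestors of 06401a0: {06401a0, 42ae115, 4568ea7, fd2c76b}.
Common ancestors: {4568ea7}.
The only common ancestor is 4568ea7, so it is the merge base.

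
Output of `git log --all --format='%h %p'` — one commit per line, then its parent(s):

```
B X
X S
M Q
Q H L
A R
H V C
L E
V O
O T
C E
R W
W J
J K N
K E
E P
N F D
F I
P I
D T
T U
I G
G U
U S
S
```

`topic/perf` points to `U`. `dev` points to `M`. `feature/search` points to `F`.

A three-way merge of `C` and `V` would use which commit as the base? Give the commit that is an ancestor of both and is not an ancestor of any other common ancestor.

U

Ancestors of C: {C, E, G, I, P, S, U}.
Ancestors of V: {O, S, T, U, V}.
Common ancestors: {S, U}.
Among these, U is not an ancestor of any other common ancestor — it is the merge base.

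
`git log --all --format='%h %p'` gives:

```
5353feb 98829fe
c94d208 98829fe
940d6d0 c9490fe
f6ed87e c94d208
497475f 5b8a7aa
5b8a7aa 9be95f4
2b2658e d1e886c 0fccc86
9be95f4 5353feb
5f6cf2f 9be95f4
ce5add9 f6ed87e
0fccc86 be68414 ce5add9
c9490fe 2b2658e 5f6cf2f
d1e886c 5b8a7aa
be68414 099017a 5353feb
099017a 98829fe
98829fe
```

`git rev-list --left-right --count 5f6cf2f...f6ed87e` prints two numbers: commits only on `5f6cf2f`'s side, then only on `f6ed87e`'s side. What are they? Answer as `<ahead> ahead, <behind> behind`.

3 ahead, 2 behind

Reachable from 5f6cf2f: {5353feb, 5f6cf2f, 98829fe, 9be95f4}.
Reachable from f6ed87e: {98829fe, c94d208, f6ed87e}.
Only in 5f6cf2f's history (ahead): {5353feb, 5f6cf2f, 9be95f4} — 3.
Only in f6ed87e's history (behind): {c94d208, f6ed87e} — 2.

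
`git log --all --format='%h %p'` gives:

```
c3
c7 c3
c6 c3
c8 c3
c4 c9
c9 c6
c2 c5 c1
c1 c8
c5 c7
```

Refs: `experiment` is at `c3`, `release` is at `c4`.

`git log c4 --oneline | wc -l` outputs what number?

Walking parent pointers from c4: reachable set = {c3, c4, c6, c9}.
That is 4 commits.

4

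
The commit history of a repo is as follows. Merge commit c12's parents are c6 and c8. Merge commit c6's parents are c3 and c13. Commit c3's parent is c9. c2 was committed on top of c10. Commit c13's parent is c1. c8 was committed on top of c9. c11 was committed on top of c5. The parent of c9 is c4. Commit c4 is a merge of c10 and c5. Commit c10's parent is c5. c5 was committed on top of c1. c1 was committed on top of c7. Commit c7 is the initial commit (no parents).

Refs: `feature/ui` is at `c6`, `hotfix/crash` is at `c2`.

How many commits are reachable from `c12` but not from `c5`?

8

Reachable from c12: {c1, c10, c12, c13, c3, c4, c5, c6, c7, c8, c9}.
Reachable from c5: {c1, c5, c7}.
In c12's history but not c5's: {c10, c12, c13, c3, c4, c6, c8, c9} — 8 commits.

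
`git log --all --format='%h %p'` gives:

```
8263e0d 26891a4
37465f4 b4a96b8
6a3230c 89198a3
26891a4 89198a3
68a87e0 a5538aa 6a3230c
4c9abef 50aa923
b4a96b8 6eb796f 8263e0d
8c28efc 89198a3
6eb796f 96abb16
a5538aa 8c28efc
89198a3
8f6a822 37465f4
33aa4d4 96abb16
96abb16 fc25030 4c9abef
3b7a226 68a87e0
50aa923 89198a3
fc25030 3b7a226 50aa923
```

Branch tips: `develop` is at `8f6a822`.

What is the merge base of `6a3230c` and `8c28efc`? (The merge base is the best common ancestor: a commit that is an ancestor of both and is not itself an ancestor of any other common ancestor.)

Ancestors of 6a3230c: {6a3230c, 89198a3}.
Ancestors of 8c28efc: {89198a3, 8c28efc}.
Common ancestors: {89198a3}.
The only common ancestor is 89198a3, so it is the merge base.

89198a3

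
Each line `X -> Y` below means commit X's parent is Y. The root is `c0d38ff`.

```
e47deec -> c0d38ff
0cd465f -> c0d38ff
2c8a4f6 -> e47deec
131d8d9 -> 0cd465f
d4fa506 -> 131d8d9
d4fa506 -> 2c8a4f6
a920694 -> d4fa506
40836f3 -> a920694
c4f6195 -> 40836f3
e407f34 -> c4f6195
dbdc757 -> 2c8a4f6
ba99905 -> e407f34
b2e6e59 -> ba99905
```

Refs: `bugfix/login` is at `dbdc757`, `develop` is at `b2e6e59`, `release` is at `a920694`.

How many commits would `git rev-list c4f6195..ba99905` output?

2

Reachable from ba99905: {0cd465f, 131d8d9, 2c8a4f6, 40836f3, a920694, ba99905, c0d38ff, c4f6195, d4fa506, e407f34, e47deec}.
Reachable from c4f6195: {0cd465f, 131d8d9, 2c8a4f6, 40836f3, a920694, c0d38ff, c4f6195, d4fa506, e47deec}.
In ba99905's history but not c4f6195's: {ba99905, e407f34} — 2 commits.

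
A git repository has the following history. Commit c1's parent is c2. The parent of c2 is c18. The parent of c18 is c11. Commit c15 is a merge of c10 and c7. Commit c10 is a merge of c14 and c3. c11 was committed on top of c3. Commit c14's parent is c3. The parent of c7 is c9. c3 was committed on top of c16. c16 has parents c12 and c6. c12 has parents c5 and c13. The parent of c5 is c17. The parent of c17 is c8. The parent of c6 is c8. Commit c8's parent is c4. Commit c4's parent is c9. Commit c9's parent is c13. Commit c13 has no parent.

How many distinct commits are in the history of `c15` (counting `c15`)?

14

Walking parent pointers from c15: reachable set = {c10, c12, c13, c14, c15, c16, c17, c3, c4, c5, c6, c7, c8, c9}.
That is 14 commits.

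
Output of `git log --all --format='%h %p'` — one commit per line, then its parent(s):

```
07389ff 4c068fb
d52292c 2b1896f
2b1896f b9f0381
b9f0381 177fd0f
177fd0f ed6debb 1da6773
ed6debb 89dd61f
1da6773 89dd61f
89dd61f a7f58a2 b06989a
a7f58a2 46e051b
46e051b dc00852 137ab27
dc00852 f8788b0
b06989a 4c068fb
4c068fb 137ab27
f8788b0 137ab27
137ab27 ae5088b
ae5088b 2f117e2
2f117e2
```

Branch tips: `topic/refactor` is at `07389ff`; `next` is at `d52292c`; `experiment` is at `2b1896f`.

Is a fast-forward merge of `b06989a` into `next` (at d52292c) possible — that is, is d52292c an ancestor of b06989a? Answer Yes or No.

A fast-forward from d52292c to b06989a is possible iff d52292c is an ancestor of b06989a.
Ancestors of b06989a: {137ab27, 2f117e2, 4c068fb, ae5088b, b06989a}.
d52292c is not among them, so fast-forward is not possible.

No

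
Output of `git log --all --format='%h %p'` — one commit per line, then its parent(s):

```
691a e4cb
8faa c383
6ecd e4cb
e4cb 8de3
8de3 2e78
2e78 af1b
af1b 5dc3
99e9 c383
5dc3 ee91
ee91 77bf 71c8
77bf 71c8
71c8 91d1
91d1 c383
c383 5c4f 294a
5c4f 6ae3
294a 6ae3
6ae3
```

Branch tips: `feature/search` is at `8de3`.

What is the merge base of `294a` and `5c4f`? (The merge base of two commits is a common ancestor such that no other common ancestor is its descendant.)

6ae3

Ancestors of 294a: {294a, 6ae3}.
Ancestors of 5c4f: {5c4f, 6ae3}.
Common ancestors: {6ae3}.
The only common ancestor is 6ae3, so it is the merge base.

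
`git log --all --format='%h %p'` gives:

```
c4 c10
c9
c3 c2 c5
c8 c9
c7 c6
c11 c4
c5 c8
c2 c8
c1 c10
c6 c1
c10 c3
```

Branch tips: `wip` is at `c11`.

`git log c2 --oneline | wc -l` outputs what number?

3

Walking parent pointers from c2: reachable set = {c2, c8, c9}.
That is 3 commits.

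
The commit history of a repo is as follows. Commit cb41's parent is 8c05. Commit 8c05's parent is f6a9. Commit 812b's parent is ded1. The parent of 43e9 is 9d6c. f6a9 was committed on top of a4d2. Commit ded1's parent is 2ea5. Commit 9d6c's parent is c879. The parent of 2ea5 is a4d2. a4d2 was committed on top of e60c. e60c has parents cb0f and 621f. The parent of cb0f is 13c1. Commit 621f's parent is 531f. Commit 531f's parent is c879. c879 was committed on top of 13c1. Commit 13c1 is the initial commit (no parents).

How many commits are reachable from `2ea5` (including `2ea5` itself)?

8

Walking parent pointers from 2ea5: reachable set = {13c1, 2ea5, 531f, 621f, a4d2, c879, cb0f, e60c}.
That is 8 commits.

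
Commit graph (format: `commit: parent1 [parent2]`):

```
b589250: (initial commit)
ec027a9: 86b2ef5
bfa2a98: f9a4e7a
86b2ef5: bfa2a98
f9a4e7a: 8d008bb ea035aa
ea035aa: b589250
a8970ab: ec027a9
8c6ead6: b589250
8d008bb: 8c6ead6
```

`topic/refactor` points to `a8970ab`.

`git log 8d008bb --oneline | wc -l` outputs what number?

Walking parent pointers from 8d008bb: reachable set = {8c6ead6, 8d008bb, b589250}.
That is 3 commits.

3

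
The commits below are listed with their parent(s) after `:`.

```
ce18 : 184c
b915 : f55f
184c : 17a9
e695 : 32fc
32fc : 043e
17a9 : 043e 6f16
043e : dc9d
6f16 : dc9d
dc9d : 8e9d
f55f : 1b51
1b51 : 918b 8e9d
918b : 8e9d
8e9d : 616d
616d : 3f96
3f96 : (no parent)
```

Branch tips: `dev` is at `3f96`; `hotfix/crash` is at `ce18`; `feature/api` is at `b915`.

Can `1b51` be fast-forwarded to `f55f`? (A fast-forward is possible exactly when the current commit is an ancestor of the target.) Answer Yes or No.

A fast-forward from 1b51 to f55f is possible iff 1b51 is an ancestor of f55f.
Ancestors of f55f: {1b51, 3f96, 616d, 8e9d, 918b, f55f}.
1b51 is among them, so fast-forward is possible.

Yes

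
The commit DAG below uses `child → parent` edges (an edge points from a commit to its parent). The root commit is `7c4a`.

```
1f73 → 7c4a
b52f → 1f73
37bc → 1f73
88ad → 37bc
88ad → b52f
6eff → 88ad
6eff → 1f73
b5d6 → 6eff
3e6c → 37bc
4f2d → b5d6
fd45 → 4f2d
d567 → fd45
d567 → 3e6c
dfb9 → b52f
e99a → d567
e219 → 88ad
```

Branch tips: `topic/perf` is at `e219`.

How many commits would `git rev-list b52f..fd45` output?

6

Reachable from fd45: {1f73, 37bc, 4f2d, 6eff, 7c4a, 88ad, b52f, b5d6, fd45}.
Reachable from b52f: {1f73, 7c4a, b52f}.
In fd45's history but not b52f's: {37bc, 4f2d, 6eff, 88ad, b5d6, fd45} — 6 commits.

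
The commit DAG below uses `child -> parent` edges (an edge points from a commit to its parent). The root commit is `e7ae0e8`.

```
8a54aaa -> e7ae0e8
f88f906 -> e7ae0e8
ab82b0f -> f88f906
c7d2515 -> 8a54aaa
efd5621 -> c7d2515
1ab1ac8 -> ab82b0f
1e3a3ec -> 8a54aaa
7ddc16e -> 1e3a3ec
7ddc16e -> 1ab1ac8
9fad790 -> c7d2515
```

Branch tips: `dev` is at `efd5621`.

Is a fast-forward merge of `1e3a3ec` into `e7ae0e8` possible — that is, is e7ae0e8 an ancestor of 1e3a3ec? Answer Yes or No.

Yes

A fast-forward from e7ae0e8 to 1e3a3ec is possible iff e7ae0e8 is an ancestor of 1e3a3ec.
Ancestors of 1e3a3ec: {1e3a3ec, 8a54aaa, e7ae0e8}.
e7ae0e8 is among them, so fast-forward is possible.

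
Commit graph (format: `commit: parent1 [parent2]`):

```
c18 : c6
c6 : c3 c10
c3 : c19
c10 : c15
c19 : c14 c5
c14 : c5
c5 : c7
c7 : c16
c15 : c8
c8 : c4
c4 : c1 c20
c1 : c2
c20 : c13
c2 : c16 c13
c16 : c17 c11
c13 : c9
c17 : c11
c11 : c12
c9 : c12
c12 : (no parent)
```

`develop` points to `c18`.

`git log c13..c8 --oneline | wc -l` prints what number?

8

Reachable from c8: {c1, c11, c12, c13, c16, c17, c2, c20, c4, c8, c9}.
Reachable from c13: {c12, c13, c9}.
In c8's history but not c13's: {c1, c11, c16, c17, c2, c20, c4, c8} — 8 commits.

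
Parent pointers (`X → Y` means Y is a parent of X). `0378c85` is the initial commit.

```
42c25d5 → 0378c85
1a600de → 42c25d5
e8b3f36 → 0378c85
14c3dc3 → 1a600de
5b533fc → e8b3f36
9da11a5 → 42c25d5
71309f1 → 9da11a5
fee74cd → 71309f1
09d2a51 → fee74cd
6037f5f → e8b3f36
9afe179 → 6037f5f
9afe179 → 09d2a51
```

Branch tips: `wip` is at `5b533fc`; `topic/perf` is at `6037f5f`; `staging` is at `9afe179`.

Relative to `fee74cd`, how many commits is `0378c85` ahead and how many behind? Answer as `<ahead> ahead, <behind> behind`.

Reachable from 0378c85: {0378c85}.
Reachable from fee74cd: {0378c85, 42c25d5, 71309f1, 9da11a5, fee74cd}.
Only in 0378c85's history (ahead): {} — 0.
Only in fee74cd's history (behind): {42c25d5, 71309f1, 9da11a5, fee74cd} — 4.

0 ahead, 4 behind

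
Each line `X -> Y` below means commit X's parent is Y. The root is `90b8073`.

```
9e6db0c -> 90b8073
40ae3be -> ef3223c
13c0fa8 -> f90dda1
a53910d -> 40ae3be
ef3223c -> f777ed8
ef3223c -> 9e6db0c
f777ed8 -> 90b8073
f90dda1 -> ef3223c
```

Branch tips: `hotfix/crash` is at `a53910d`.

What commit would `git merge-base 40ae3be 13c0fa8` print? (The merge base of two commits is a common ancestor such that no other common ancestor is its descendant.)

ef3223c

Ancestors of 40ae3be: {40ae3be, 90b8073, 9e6db0c, ef3223c, f777ed8}.
Ancestors of 13c0fa8: {13c0fa8, 90b8073, 9e6db0c, ef3223c, f777ed8, f90dda1}.
Common ancestors: {90b8073, 9e6db0c, ef3223c, f777ed8}.
Among these, ef3223c is not an ancestor of any other common ancestor — it is the merge base.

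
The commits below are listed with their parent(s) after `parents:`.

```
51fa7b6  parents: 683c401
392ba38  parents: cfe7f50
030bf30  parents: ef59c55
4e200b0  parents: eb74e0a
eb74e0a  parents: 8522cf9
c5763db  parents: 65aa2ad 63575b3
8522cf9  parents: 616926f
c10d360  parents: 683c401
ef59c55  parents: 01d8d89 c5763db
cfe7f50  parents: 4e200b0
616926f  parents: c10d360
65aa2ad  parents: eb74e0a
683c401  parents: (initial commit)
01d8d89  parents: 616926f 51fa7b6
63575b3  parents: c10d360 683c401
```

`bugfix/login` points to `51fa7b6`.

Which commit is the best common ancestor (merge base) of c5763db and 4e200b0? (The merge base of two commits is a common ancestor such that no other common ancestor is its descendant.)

eb74e0a

Ancestors of c5763db: {616926f, 63575b3, 65aa2ad, 683c401, 8522cf9, c10d360, c5763db, eb74e0a}.
Ancestors of 4e200b0: {4e200b0, 616926f, 683c401, 8522cf9, c10d360, eb74e0a}.
Common ancestors: {616926f, 683c401, 8522cf9, c10d360, eb74e0a}.
Among these, eb74e0a is not an ancestor of any other common ancestor — it is the merge base.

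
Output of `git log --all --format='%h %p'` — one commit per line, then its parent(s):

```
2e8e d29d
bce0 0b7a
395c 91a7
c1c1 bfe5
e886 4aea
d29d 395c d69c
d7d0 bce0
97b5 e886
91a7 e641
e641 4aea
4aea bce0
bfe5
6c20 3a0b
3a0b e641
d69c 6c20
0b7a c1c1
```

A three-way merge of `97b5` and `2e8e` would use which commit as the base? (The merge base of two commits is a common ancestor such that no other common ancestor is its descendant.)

Ancestors of 97b5: {0b7a, 4aea, 97b5, bce0, bfe5, c1c1, e886}.
Ancestors of 2e8e: {0b7a, 2e8e, 395c, 3a0b, 4aea, 6c20, 91a7, bce0, bfe5, c1c1, d29d, d69c, e641}.
Common ancestors: {0b7a, 4aea, bce0, bfe5, c1c1}.
Among these, 4aea is not an ancestor of any other common ancestor — it is the merge base.

4aea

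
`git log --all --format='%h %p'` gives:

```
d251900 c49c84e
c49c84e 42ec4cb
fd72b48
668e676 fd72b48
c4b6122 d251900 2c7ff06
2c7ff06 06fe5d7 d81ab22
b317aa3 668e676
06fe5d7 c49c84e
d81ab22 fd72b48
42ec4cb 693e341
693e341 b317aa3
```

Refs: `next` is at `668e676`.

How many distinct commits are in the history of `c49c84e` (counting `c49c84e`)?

Walking parent pointers from c49c84e: reachable set = {42ec4cb, 668e676, 693e341, b317aa3, c49c84e, fd72b48}.
That is 6 commits.

6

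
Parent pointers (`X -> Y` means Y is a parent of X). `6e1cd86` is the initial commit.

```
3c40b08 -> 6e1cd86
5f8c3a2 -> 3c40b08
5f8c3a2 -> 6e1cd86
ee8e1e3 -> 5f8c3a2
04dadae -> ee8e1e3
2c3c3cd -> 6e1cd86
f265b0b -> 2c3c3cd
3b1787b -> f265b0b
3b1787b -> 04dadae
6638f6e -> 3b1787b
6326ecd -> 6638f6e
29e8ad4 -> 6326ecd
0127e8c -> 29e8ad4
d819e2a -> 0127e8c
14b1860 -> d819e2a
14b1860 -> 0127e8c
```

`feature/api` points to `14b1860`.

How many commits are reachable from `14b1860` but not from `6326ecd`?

Reachable from 14b1860: {0127e8c, 04dadae, 14b1860, 29e8ad4, 2c3c3cd, 3b1787b, 3c40b08, 5f8c3a2, 6326ecd, 6638f6e, 6e1cd86, d819e2a, ee8e1e3, f265b0b}.
Reachable from 6326ecd: {04dadae, 2c3c3cd, 3b1787b, 3c40b08, 5f8c3a2, 6326ecd, 6638f6e, 6e1cd86, ee8e1e3, f265b0b}.
In 14b1860's history but not 6326ecd's: {0127e8c, 14b1860, 29e8ad4, d819e2a} — 4 commits.

4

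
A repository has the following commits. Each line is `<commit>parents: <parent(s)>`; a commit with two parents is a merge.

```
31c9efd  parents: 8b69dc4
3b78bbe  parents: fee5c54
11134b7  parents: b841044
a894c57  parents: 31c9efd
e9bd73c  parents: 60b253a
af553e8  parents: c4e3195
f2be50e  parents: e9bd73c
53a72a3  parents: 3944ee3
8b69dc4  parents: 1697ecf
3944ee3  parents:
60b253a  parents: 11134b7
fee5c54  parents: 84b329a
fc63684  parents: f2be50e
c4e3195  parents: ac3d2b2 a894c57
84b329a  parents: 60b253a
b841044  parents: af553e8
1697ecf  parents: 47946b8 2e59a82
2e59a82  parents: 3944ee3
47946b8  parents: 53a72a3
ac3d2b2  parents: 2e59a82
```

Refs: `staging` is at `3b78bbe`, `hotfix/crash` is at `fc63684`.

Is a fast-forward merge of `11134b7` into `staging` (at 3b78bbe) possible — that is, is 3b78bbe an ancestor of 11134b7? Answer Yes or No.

No

A fast-forward from 3b78bbe to 11134b7 is possible iff 3b78bbe is an ancestor of 11134b7.
Ancestors of 11134b7: {11134b7, 1697ecf, 2e59a82, 31c9efd, 3944ee3, 47946b8, 53a72a3, 8b69dc4, a894c57, ac3d2b2, af553e8, b841044, c4e3195}.
3b78bbe is not among them, so fast-forward is not possible.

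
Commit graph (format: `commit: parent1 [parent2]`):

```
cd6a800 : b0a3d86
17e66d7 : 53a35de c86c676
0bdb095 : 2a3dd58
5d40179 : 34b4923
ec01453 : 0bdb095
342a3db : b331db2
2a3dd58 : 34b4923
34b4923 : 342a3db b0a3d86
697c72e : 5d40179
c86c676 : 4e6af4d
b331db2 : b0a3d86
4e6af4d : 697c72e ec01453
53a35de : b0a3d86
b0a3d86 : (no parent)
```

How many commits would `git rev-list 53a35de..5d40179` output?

Reachable from 5d40179: {342a3db, 34b4923, 5d40179, b0a3d86, b331db2}.
Reachable from 53a35de: {53a35de, b0a3d86}.
In 5d40179's history but not 53a35de's: {342a3db, 34b4923, 5d40179, b331db2} — 4 commits.

4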